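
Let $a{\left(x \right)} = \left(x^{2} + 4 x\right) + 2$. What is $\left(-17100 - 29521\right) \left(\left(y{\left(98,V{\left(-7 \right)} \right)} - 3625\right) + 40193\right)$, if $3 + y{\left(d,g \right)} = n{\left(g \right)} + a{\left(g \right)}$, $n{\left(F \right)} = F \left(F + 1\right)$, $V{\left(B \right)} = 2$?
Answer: $-1705629285$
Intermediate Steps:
$a{\left(x \right)} = 2 + x^{2} + 4 x$
$n{\left(F \right)} = F \left(1 + F\right)$
$y{\left(d,g \right)} = -1 + g^{2} + 4 g + g \left(1 + g\right)$ ($y{\left(d,g \right)} = -3 + \left(g \left(1 + g\right) + \left(2 + g^{2} + 4 g\right)\right) = -3 + \left(2 + g^{2} + 4 g + g \left(1 + g\right)\right) = -1 + g^{2} + 4 g + g \left(1 + g\right)$)
$\left(-17100 - 29521\right) \left(\left(y{\left(98,V{\left(-7 \right)} \right)} - 3625\right) + 40193\right) = \left(-17100 - 29521\right) \left(\left(\left(-1 + 2 \cdot 2^{2} + 5 \cdot 2\right) - 3625\right) + 40193\right) = - 46621 \left(\left(\left(-1 + 2 \cdot 4 + 10\right) - 3625\right) + 40193\right) = - 46621 \left(\left(\left(-1 + 8 + 10\right) - 3625\right) + 40193\right) = - 46621 \left(\left(17 - 3625\right) + 40193\right) = - 46621 \left(-3608 + 40193\right) = \left(-46621\right) 36585 = -1705629285$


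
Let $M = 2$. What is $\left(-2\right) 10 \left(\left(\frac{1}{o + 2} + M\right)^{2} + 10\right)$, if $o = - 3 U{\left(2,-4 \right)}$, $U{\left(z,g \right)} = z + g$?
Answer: $- \frac{4645}{16} \approx -290.31$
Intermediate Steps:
$U{\left(z,g \right)} = g + z$
$o = 6$ ($o = - 3 \left(-4 + 2\right) = \left(-3\right) \left(-2\right) = 6$)
$\left(-2\right) 10 \left(\left(\frac{1}{o + 2} + M\right)^{2} + 10\right) = \left(-2\right) 10 \left(\left(\frac{1}{6 + 2} + 2\right)^{2} + 10\right) = - 20 \left(\left(\frac{1}{8} + 2\right)^{2} + 10\right) = - 20 \left(\left(\frac{17}{8}\right)^{2} + 10\right) = - 20 \left(\frac{289}{64} + 10\right) = \left(-20\right) \frac{929}{64} = - \frac{4645}{16}$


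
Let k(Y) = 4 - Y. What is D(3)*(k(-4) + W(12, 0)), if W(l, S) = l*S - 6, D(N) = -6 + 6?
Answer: 0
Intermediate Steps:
D(N) = 0
W(l, S) = -6 + S*l (W(l, S) = S*l - 6 = -6 + S*l)
D(3)*(k(-4) + W(12, 0)) = 0*((4 - 1*(-4)) + (-6 + 0*12)) = 0*((4 + 4) + (-6 + 0)) = 0*(8 - 6) = 0*2 = 0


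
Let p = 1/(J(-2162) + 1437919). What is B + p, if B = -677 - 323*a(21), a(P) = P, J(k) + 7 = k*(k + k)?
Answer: -80466543999/10786400 ≈ -7460.0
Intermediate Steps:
J(k) = -7 + 2*k² (J(k) = -7 + k*(k + k) = -7 + k*(2*k) = -7 + 2*k²)
p = 1/10786400 (p = 1/((-7 + 2*(-2162)²) + 1437919) = 1/((-7 + 2*4674244) + 1437919) = 1/((-7 + 9348488) + 1437919) = 1/(9348481 + 1437919) = 1/10786400 ≈ 9.2709e-8)
B = -7460 (B = -677 - 323*21 = -677 - 6783 = -7460)
B + p = -7460 + 1/10786400 = -80466543999/10786400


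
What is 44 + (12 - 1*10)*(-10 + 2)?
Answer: 28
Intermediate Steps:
44 + (12 - 1*10)*(-10 + 2) = 44 + (12 - 10)*(-8) = 44 + 2*(-8) = 44 - 16 = 28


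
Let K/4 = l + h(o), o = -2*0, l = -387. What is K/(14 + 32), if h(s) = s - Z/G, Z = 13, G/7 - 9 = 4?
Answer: -5420/161 ≈ -33.665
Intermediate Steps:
G = 91 (G = 63 + 7*4 = 63 + 28 = 91)
o = 0
h(s) = -⅐ + s (h(s) = s - 13/91 = s - 1*⅐ = s - ⅐ = -⅐ + s)
K = -10840/7 (K = 4*(-387 + (-⅐ + 0)) = 4*(-387 - ⅐) = 4*(-2710/7) = -10840/7 ≈ -1548.6)
K/(14 + 32) = -10840/(7*(14 + 32)) = -10840/7/46 = -10840/7*1/46 = -5420/161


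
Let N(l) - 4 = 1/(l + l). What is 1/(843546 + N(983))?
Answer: 1966/1658419301 ≈ 1.1855e-6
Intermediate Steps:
N(l) = 4 + 1/(2*l) (N(l) = 4 + 1/(l + l) = 4 + 1/(2*l))
1/(843546 + N(983)) = 1/(843546 + (4 + (½)/983)) = 1/(843546 + (4 + (½)*(1/983))) = 1/(843546 + (4 + 1/1966)) = 1/(843546 + 7865/1966) = 1/(1658419301/1966) = 1966/1658419301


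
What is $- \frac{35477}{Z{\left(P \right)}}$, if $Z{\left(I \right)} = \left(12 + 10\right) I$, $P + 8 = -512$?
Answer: $\frac{2729}{880} \approx 3.1011$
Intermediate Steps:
$P = -520$ ($P = -8 - 512 = -520$)
$Z{\left(I \right)} = 22 I$
$- \frac{35477}{Z{\left(P \right)}} = - \frac{35477}{22 \left(-520\right)} = - \frac{35477}{-11440} = \left(-35477\right) \left(- \frac{1}{11440}\right) = \frac{2729}{880}$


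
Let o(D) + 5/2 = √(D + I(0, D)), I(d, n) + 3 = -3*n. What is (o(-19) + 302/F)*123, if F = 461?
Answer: -209223/922 + 123*√35 ≈ 500.75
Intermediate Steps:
I(d, n) = -3 - 3*n
o(D) = -5/2 + √(-3 - 2*D) (o(D) = -5/2 + √(D + (-3 - 3*D)) = -5/2 + √(-3 - 2*D))
(o(-19) + 302/F)*123 = ((-5/2 + √(-3 - 2*(-19))) + 302/461)*123 = ((-5/2 + √(-3 + 38)) + 302*(1/461))*123 = ((-5/2 + √35) + 302/461)*123 = (-1701/922 + √35)*123 = -209223/922 + 123*√35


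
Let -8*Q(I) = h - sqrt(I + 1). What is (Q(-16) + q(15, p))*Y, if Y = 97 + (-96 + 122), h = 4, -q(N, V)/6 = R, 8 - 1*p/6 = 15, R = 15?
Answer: -22263/2 + 123*I*sqrt(15)/8 ≈ -11132.0 + 59.547*I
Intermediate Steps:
p = -42 (p = 48 - 6*15 = 48 - 90 = -42)
q(N, V) = -90 (q(N, V) = -6*15 = -90)
Q(I) = -1/2 + sqrt(1 + I)/8 (Q(I) = -(4 - sqrt(I + 1))/8 = -(4 - sqrt(1 + I))/8 = -1/2 + sqrt(1 + I)/8)
Y = 123 (Y = 97 + 26 = 123)
(Q(-16) + q(15, p))*Y = ((-1/2 + sqrt(1 - 16)/8) - 90)*123 = ((-1/2 + sqrt(-15)/8) - 90)*123 = ((-1/2 + (I*sqrt(15))/8) - 90)*123 = ((-1/2 + I*sqrt(15)/8) - 90)*123 = (-181/2 + I*sqrt(15)/8)*123 = -22263/2 + 123*I*sqrt(15)/8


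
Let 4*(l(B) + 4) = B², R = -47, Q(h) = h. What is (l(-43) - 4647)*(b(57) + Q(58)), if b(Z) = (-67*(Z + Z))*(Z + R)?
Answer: 639387555/2 ≈ 3.1969e+8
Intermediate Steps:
l(B) = -4 + B²/4
b(Z) = -134*Z*(-47 + Z) (b(Z) = (-67*(Z + Z))*(Z - 47) = (-134*Z)*(-47 + Z) = -134*Z*(-47 + Z))
(l(-43) - 4647)*(b(57) + Q(58)) = ((-4 + (¼)*(-43)²) - 4647)*(134*57*(47 - 1*57) + 58) = ((-4 + (¼)*1849) - 4647)*(134*57*(47 - 57) + 58) = ((-4 + 1849/4) - 4647)*(134*57*(-10) + 58) = (1833/4 - 4647)*(-76380 + 58) = -16755/4*(-76322) = 639387555/2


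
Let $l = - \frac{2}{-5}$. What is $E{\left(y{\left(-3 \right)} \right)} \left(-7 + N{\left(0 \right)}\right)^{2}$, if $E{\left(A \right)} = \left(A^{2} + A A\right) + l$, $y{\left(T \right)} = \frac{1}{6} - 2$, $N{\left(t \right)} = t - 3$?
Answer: $\frac{6410}{9} \approx 712.22$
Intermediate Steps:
$N{\left(t \right)} = -3 + t$
$l = \frac{2}{5}$ ($l = \left(-2\right) \left(- \frac{1}{5}\right) = \frac{2}{5} \approx 0.4$)
$y{\left(T \right)} = - \frac{11}{6}$ ($y{\left(T \right)} = \frac{1}{6} - 2 = - \frac{11}{6}$)
$E{\left(A \right)} = \frac{2}{5} + 2 A^{2}$ ($E{\left(A \right)} = \left(A^{2} + A A\right) + \frac{2}{5} = \left(A^{2} + A^{2}\right) + \frac{2}{5} = 2 A^{2} + \frac{2}{5} = \frac{2}{5} + 2 A^{2}$)
$E{\left(y{\left(-3 \right)} \right)} \left(-7 + N{\left(0 \right)}\right)^{2} = \left(\frac{2}{5} + 2 \left(- \frac{11}{6}\right)^{2}\right) \left(-7 + \left(-3 + 0\right)\right)^{2} = \left(\frac{2}{5} + 2 \cdot \frac{121}{36}\right) \left(-7 - 3\right)^{2} = \left(\frac{2}{5} + \frac{121}{18}\right) \left(-10\right)^{2} = \frac{641}{90} \cdot 100 = \frac{6410}{9}$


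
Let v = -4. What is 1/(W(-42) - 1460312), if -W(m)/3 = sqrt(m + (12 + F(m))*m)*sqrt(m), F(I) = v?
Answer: -1/1459934 ≈ -6.8496e-7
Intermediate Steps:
F(I) = -4
W(m) = -9*m (W(m) = -3*sqrt(m + (12 - 4)*m)*sqrt(m) = -3*sqrt(m + 8*m)*sqrt(m) = -3*sqrt(9*m)*sqrt(m) = -3*3*sqrt(m)*sqrt(m) = -9*m)
1/(W(-42) - 1460312) = 1/(-9*(-42) - 1460312) = 1/(378 - 1460312) = 1/(-1459934) = -1/1459934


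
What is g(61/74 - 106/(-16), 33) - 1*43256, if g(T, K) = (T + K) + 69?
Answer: -12771379/296 ≈ -43147.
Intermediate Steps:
g(T, K) = 69 + K + T (g(T, K) = (K + T) + 69 = 69 + K + T)
g(61/74 - 106/(-16), 33) - 1*43256 = (69 + 33 + (61/74 - 106/(-16))) - 1*43256 = (69 + 33 + (61*(1/74) - 106*(-1/16))) - 43256 = (69 + 33 + (61/74 + 53/8)) - 43256 = (69 + 33 + 2205/296) - 43256 = 32397/296 - 43256 = -12771379/296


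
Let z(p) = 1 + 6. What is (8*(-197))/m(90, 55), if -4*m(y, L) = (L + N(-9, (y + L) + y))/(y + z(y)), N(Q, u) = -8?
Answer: 611488/47 ≈ 13010.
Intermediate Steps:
z(p) = 7
m(y, L) = -(-8 + L)/(4*(7 + y)) (m(y, L) = -(L - 8)/(4*(y + 7)) = -(-8 + L)/(4*(7 + y)))
(8*(-197))/m(90, 55) = (8*(-197))/(((8 - 1*55)/(4*(7 + 90)))) = -1576*388/(8 - 55) = -1576/((¼)*(1/97)*(-47)) = -1576/(-47/388) = -1576*(-388/47) = 611488/47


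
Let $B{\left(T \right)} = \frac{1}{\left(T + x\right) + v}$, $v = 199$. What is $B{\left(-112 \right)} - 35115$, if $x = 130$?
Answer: $- \frac{7619954}{217} \approx -35115.0$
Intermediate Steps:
$B{\left(T \right)} = \frac{1}{329 + T}$ ($B{\left(T \right)} = \frac{1}{\left(T + 130\right) + 199} = \frac{1}{\left(130 + T\right) + 199} = \frac{1}{329 + T}$)
$B{\left(-112 \right)} - 35115 = \frac{1}{329 - 112} - 35115 = \frac{1}{217} - 35115 = - \frac{7619954}{217}$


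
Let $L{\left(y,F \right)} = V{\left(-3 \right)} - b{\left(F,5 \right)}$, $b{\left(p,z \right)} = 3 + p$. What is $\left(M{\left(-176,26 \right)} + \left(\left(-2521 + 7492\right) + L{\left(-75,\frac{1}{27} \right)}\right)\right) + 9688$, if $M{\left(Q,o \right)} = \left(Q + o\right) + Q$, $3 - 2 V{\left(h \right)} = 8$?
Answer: $\frac{773683}{54} \approx 14327.0$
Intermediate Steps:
$V{\left(h \right)} = - \frac{5}{2}$ ($V{\left(h \right)} = \frac{3}{2} - 4 = - \frac{5}{2}$)
$M{\left(Q,o \right)} = o + 2 Q$
$L{\left(y,F \right)} = - \frac{11}{2} - F$ ($L{\left(y,F \right)} = - \frac{5}{2} - \left(3 + F\right) = - \frac{11}{2} - F$)
$\left(M{\left(-176,26 \right)} + \left(\left(-2521 + 7492\right) + L{\left(-75,\frac{1}{27} \right)}\right)\right) + 9688 = \left(\left(26 + 2 \left(-176\right)\right) + \left(\left(-2521 + 7492\right) - \frac{299}{54}\right)\right) + 9688 = \left(\left(26 - 352\right) + \left(4971 - \frac{299}{54}\right)\right) + 9688 = \left(-326 + \left(4971 - \frac{299}{54}\right)\right) + 9688 = \left(-326 + \frac{268135}{54}\right) + 9688 = \frac{250531}{54} + 9688 = \frac{773683}{54}$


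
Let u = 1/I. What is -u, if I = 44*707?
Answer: -1/31108 ≈ -3.2146e-5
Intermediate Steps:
I = 31108
u = 1/31108 ≈ 3.2146e-5
-u = -1*1/31108 = -1/31108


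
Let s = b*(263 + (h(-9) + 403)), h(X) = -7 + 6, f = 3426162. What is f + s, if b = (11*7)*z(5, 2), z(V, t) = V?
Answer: 3682187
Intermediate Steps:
h(X) = -1
b = 385 (b = (11*7)*5 = 77*5 = 385)
s = 256025 (s = 385*(263 + (-1 + 403)) = 385*(263 + 402) = 385*665 = 256025)
f + s = 3426162 + 256025 = 3682187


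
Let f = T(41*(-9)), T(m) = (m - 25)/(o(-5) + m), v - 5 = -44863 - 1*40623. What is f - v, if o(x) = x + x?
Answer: 32397693/379 ≈ 85482.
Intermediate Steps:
o(x) = 2*x
v = -85481 (v = 5 + (-44863 - 1*40623) = 5 + (-44863 - 40623) = 5 - 85486 = -85481)
T(m) = (-25 + m)/(-10 + m) (T(m) = (m - 25)/(2*(-5) + m) = (-25 + m)/(-10 + m))
f = 394/379 (f = (-25 + 41*(-9))/(-10 + 41*(-9)) = (-25 - 369)/(-10 - 369) = -394/(-379) = -1/379*(-394) = 394/379 ≈ 1.0396)
f - v = 394/379 - 1*(-85481) = 394/379 + 85481 = 32397693/379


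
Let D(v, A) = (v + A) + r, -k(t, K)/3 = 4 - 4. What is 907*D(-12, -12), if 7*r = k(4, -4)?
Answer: -21768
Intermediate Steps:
k(t, K) = 0 (k(t, K) = -3*(4 - 4) = -3*0 = 0)
r = 0 (r = (⅐)*0 = 0)
D(v, A) = A + v (D(v, A) = (v + A) + 0 = (A + v) + 0 = A + v)
907*D(-12, -12) = 907*(-12 - 12) = 907*(-24) = -21768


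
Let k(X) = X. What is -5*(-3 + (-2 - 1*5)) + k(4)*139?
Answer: 606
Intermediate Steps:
-5*(-3 + (-2 - 1*5)) + k(4)*139 = -5*(-3 + (-2 - 1*5)) + 4*139 = -5*(-3 + (-2 - 5)) + 556 = -5*(-3 - 7) + 556 = -5*(-10) + 556 = 50 + 556 = 606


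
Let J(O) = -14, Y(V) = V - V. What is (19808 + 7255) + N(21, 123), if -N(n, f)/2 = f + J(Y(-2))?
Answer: 26845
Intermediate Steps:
Y(V) = 0
N(n, f) = 28 - 2*f (N(n, f) = -2*(f - 14) = -2*(-14 + f) = 28 - 2*f)
(19808 + 7255) + N(21, 123) = (19808 + 7255) + (28 - 2*123) = 27063 + (28 - 246) = 27063 - 218 = 26845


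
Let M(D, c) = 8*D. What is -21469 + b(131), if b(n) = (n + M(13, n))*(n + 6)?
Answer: 10726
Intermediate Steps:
b(n) = (6 + n)*(104 + n) (b(n) = (n + 8*13)*(n + 6) = (n + 104)*(6 + n) = (104 + n)*(6 + n) = (6 + n)*(104 + n))
-21469 + b(131) = -21469 + (624 + 131² + 110*131) = -21469 + (624 + 17161 + 14410) = -21469 + 32195 = 10726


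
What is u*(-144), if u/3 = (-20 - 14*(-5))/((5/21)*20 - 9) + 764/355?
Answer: 131653728/31595 ≈ 4166.9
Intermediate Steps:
u = -914262/31595 (u = 3*((-20 - 14*(-5))/((5/21)*20 - 9) + 764/355) = 3*((-20 + 70)/((5*(1/21))*20 - 9) + 764*(1/355)) = 3*(50/((5/21)*20 - 9) + 764/355) = 3*(50/(100/21 - 9) + 764/355) = 3*(50/(-89/21) + 764/355) = 3*(50*(-21/89) + 764/355) = 3*(-1050/89 + 764/355) = 3*(-304754/31595) = -914262/31595 ≈ -28.937)
u*(-144) = -914262/31595*(-144) = 131653728/31595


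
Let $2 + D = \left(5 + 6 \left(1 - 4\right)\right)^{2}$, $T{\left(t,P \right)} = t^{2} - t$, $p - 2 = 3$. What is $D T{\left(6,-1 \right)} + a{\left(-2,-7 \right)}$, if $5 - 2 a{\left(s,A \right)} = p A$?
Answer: $5030$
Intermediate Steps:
$p = 5$ ($p = 2 + 3 = 5$)
$a{\left(s,A \right)} = \frac{5}{2} - \frac{5 A}{2}$
$D = 167$ ($D = -2 + \left(5 + 6 \left(1 - 4\right)\right)^{2} = -2 + \left(5 + 6 \left(-3\right)\right)^{2} = -2 + \left(5 - 18\right)^{2} = -2 + \left(-13\right)^{2} = -2 + 169 = 167$)
$D T{\left(6,-1 \right)} + a{\left(-2,-7 \right)} = 167 \cdot 6 \left(-1 + 6\right) + \left(\frac{5}{2} - - \frac{35}{2}\right) = 167 \cdot 6 \cdot 5 + \left(\frac{5}{2} + \frac{35}{2}\right) = 167 \cdot 30 + 20 = 5010 + 20 = 5030$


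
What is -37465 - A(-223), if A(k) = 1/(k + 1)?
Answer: -8317229/222 ≈ -37465.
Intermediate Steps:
A(k) = 1/(1 + k)
-37465 - A(-223) = -37465 - 1/(1 - 223) = -37465 - 1/(-222) = -37465 - 1*(-1/222) = -37465 + 1/222 = -8317229/222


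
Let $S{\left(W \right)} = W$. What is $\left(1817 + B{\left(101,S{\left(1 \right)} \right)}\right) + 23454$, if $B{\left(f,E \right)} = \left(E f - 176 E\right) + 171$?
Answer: $25367$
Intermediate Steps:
$B{\left(f,E \right)} = 171 - 176 E + E f$ ($B{\left(f,E \right)} = \left(- 176 E + E f\right) + 171 = 171 - 176 E + E f$)
$\left(1817 + B{\left(101,S{\left(1 \right)} \right)}\right) + 23454 = \left(1817 + \left(171 - 176 + 1 \cdot 101\right)\right) + 23454 = \left(1817 + \left(171 - 176 + 101\right)\right) + 23454 = \left(1817 + 96\right) + 23454 = 1913 + 23454 = 25367$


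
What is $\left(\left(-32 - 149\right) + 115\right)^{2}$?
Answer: $4356$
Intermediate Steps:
$\left(\left(-32 - 149\right) + 115\right)^{2} = \left(-181 + 115\right)^{2} = \left(-66\right)^{2} = 4356$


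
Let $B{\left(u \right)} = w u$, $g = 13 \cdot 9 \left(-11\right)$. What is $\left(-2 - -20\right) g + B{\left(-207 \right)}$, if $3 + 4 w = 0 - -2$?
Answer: $- \frac{92457}{4} \approx -23114.0$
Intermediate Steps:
$w = - \frac{1}{4}$ ($w = - \frac{3}{4} + \frac{0 - -2}{4} = - \frac{3}{4} + \frac{0 + 2}{4} = - \frac{3}{4} + \frac{1}{4} \cdot 2 = - \frac{3}{4} + \frac{1}{2} = - \frac{1}{4} \approx -0.25$)
$g = -1287$ ($g = 117 \left(-11\right) = -1287$)
$B{\left(u \right)} = - \frac{u}{4}$
$\left(-2 - -20\right) g + B{\left(-207 \right)} = \left(-2 - -20\right) \left(-1287\right) - - \frac{207}{4} = \left(-2 + 20\right) \left(-1287\right) + \frac{207}{4} = 18 \left(-1287\right) + \frac{207}{4} = -23166 + \frac{207}{4} = - \frac{92457}{4}$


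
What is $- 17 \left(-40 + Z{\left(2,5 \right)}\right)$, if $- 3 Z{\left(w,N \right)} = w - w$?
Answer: $680$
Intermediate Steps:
$Z{\left(w,N \right)} = 0$ ($Z{\left(w,N \right)} = - \frac{w - w}{3} = \left(- \frac{1}{3}\right) 0 = 0$)
$- 17 \left(-40 + Z{\left(2,5 \right)}\right) = - 17 \left(-40 + 0\right) = \left(-17\right) \left(-40\right) = 680$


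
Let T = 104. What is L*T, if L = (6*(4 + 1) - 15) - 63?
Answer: -4992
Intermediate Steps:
L = -48 (L = (6*5 - 15) - 63 = (30 - 15) - 63 = 15 - 63 = -48)
L*T = -48*104 = -4992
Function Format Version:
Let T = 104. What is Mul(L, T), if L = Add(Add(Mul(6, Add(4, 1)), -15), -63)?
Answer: -4992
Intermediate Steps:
L = -48 (L = Add(Add(Mul(6, 5), -15), -63) = Add(Add(30, -15), -63) = Add(15, -63) = -48)
Mul(L, T) = Mul(-48, 104) = -4992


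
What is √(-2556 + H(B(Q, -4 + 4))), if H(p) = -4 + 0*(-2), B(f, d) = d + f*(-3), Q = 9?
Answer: 16*I*√10 ≈ 50.596*I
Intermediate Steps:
B(f, d) = d - 3*f
H(p) = -4 (H(p) = -4 + 0 = -4)
√(-2556 + H(B(Q, -4 + 4))) = √(-2556 - 4) = √(-2560) = 16*I*√10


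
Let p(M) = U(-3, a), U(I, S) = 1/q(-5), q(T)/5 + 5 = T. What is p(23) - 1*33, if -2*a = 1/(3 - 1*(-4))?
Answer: -1651/50 ≈ -33.020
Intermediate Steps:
q(T) = -25 + 5*T
a = -1/14 (a = -1/(2*(3 - 1*(-4))) = -1/(2*(3 + 4)) = -½/7 = -½*⅐ = -1/14 ≈ -0.071429)
U(I, S) = -1/50 (U(I, S) = 1/(-25 + 5*(-5)) = 1/(-25 - 25) = 1/(-50) = -1/50)
p(M) = -1/50
p(23) - 1*33 = -1/50 - 1*33 = -1/50 - 33 = -1651/50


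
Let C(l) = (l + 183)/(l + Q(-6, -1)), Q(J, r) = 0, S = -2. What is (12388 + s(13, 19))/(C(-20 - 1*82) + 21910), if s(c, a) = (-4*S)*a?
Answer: 426360/744913 ≈ 0.57236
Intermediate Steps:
s(c, a) = 8*a (s(c, a) = (-4*(-2))*a = 8*a)
C(l) = (183 + l)/l (C(l) = (l + 183)/(l + 0) = (183 + l)/l)
(12388 + s(13, 19))/(C(-20 - 1*82) + 21910) = (12388 + 8*19)/((183 + (-20 - 1*82))/(-20 - 1*82) + 21910) = (12388 + 152)/((183 + (-20 - 82))/(-20 - 82) + 21910) = 12540/((183 - 102)/(-102) + 21910) = 12540/(-1/102*81 + 21910) = 12540/(-27/34 + 21910) = 12540/(744913/34) = 12540*(34/744913) = 426360/744913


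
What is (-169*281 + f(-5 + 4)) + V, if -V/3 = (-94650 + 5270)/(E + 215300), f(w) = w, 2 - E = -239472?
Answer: -10798474560/227387 ≈ -47489.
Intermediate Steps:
E = 239474 (E = 2 - 1*(-239472) = 2 + 239472 = 239474)
V = 134070/227387 (V = -3*(-94650 + 5270)/(239474 + 215300) = -(-268140)/454774 = -3*(-44690/227387) = 134070/227387 ≈ 0.58961)
(-169*281 + f(-5 + 4)) + V = (-169*281 + (-5 + 4)) + 134070/227387 = (-47489 - 1) + 134070/227387 = -47490 + 134070/227387 = -10798474560/227387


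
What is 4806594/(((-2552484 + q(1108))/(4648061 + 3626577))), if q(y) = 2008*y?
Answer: -9943206340743/81905 ≈ -1.2140e+8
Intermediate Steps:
4806594/(((-2552484 + q(1108))/(4648061 + 3626577))) = 4806594/(((-2552484 + 2008*1108)/(4648061 + 3626577))) = 4806594/(((-2552484 + 2224864)/8274638)) = 4806594/((-327620*1/8274638)) = 4806594/(-163810/4137319) = 4806594*(-4137319/163810) = -9943206340743/81905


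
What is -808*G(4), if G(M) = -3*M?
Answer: 9696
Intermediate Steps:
-808*G(4) = -(-2424)*4 = -808*(-12) = 9696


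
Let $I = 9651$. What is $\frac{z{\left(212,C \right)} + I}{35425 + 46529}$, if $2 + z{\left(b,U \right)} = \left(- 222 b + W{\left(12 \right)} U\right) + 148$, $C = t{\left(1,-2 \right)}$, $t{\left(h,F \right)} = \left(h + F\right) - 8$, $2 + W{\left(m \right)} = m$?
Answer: $- \frac{37357}{81954} \approx -0.45583$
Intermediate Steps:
$W{\left(m \right)} = -2 + m$
$t{\left(h,F \right)} = -8 + F + h$ ($t{\left(h,F \right)} = \left(F + h\right) - 8 = -8 + F + h$)
$C = -9$ ($C = -8 - 2 + 1 = -9$)
$z{\left(b,U \right)} = 146 - 222 b + 10 U$ ($z{\left(b,U \right)} = -2 + \left(\left(- 222 b + \left(-2 + 12\right) U\right) + 148\right) = -2 + \left(\left(- 222 b + 10 U\right) + 148\right) = -2 + \left(148 - 222 b + 10 U\right) = 146 - 222 b + 10 U$)
$\frac{z{\left(212,C \right)} + I}{35425 + 46529} = \frac{\left(146 - 47064 + 10 \left(-9\right)\right) + 9651}{35425 + 46529} = \frac{\left(146 - 47064 - 90\right) + 9651}{81954} = \left(-47008 + 9651\right) \frac{1}{81954} = \left(-37357\right) \frac{1}{81954} = - \frac{37357}{81954}$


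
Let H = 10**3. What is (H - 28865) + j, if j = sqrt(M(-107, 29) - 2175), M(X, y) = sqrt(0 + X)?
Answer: -27865 + sqrt(-2175 + I*sqrt(107)) ≈ -27865.0 + 46.637*I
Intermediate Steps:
M(X, y) = sqrt(X)
H = 1000
j = sqrt(-2175 + I*sqrt(107)) (j = sqrt(sqrt(-107) - 2175) = sqrt(I*sqrt(107) - 2175) = sqrt(-2175 + I*sqrt(107)) ≈ 0.1109 + 46.637*I)
(H - 28865) + j = (1000 - 28865) + sqrt(-2175 + I*sqrt(107)) = -27865 + sqrt(-2175 + I*sqrt(107))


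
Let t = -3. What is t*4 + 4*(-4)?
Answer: -28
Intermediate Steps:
t*4 + 4*(-4) = -3*4 + 4*(-4) = -12 - 16 = -28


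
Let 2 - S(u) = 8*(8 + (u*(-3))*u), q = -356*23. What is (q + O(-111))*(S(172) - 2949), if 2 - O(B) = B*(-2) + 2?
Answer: -5945912050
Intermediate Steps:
q = -8188
S(u) = -62 + 24*u**2 (S(u) = 2 - 8*(8 + (u*(-3))*u) = 2 - 8*(8 + (-3*u)*u) = 2 - 8*(8 - 3*u**2) = 2 - (64 - 24*u**2) = 2 + (-64 + 24*u**2) = -62 + 24*u**2)
O(B) = 2*B (O(B) = 2 - (B*(-2) + 2) = 2 - (-2*B + 2) = 2 - (2 - 2*B) = 2 + (-2 + 2*B) = 2*B)
(q + O(-111))*(S(172) - 2949) = (-8188 + 2*(-111))*((-62 + 24*172**2) - 2949) = (-8188 - 222)*((-62 + 24*29584) - 2949) = -8410*((-62 + 710016) - 2949) = -8410*(709954 - 2949) = -8410*707005 = -5945912050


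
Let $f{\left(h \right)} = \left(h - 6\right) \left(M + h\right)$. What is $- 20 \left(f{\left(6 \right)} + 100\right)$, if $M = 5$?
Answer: $-2000$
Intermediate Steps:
$f{\left(h \right)} = \left(-6 + h\right) \left(5 + h\right)$ ($f{\left(h \right)} = \left(h - 6\right) \left(5 + h\right) = \left(-6 + h\right) \left(5 + h\right)$)
$- 20 \left(f{\left(6 \right)} + 100\right) = - 20 \left(\left(-30 + 6^{2} - 6\right) + 100\right) = - 20 \left(\left(-30 + 36 - 6\right) + 100\right) = - 20 \left(0 + 100\right) = \left(-20\right) 100 = -2000$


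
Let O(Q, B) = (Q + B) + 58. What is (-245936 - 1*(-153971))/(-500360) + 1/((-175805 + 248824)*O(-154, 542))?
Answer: 299497628177/1629496093064 ≈ 0.18380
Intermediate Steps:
O(Q, B) = 58 + B + Q (O(Q, B) = (B + Q) + 58 = 58 + B + Q)
(-245936 - 1*(-153971))/(-500360) + 1/((-175805 + 248824)*O(-154, 542)) = (-245936 - 1*(-153971))/(-500360) + 1/((-175805 + 248824)*(58 + 542 - 154)) = (-245936 + 153971)*(-1/500360) + 1/(73019*446) = -91965*(-1/500360) + (1/73019)*(1/446) = 18393/100072 + 1/32566474 = 299497628177/1629496093064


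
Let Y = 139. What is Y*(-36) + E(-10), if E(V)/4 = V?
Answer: -5044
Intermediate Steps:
E(V) = 4*V
Y*(-36) + E(-10) = 139*(-36) + 4*(-10) = -5004 - 40 = -5044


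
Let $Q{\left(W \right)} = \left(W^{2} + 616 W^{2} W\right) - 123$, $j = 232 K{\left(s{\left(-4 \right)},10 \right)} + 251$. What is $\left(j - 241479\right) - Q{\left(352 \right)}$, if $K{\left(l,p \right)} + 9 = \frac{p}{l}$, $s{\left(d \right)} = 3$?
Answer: $- \frac{80600155355}{3} \approx -2.6867 \cdot 10^{10}$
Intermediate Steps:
$K{\left(l,p \right)} = -9 + \frac{p}{l}$
$j = - \frac{3191}{3}$ ($j = 232 \left(-9 + \frac{10}{3}\right) + 251 = 232 \left(- \frac{17}{3}\right) + 251 = - \frac{3944}{3} + 251 = - \frac{3191}{3} \approx -1063.7$)
$Q{\left(W \right)} = -123 + W^{2} + 616 W^{3}$ ($Q{\left(W \right)} = \left(W^{2} + 616 W^{3}\right) - 123 = -123 + W^{2} + 616 W^{3}$)
$\left(j - 241479\right) - Q{\left(352 \right)} = \left(- \frac{3191}{3} - 241479\right) - \left(-123 + 352^{2} + 616 \cdot 352^{3}\right) = - \frac{727628}{3} - \left(-123 + 123904 + 616 \cdot 43614208\right) = - \frac{727628}{3} - \left(-123 + 123904 + 26866352128\right) = - \frac{727628}{3} - 26866475909 = - \frac{80600155355}{3}$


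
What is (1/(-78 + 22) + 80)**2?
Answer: 20061441/3136 ≈ 6397.1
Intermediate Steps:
(1/(-78 + 22) + 80)**2 = (1/(-56) + 80)**2 = (-1/56 + 80)**2 = (4479/56)**2 = 20061441/3136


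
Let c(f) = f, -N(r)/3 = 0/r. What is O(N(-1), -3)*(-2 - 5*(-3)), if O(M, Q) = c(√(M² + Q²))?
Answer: 39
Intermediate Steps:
N(r) = 0 (N(r) = -0/r = -3*0 = 0)
O(M, Q) = √(M² + Q²)
O(N(-1), -3)*(-2 - 5*(-3)) = √(0² + (-3)²)*(-2 - 5*(-3)) = √(0 + 9)*(-2 + 15) = √9*13 = 3*13 = 39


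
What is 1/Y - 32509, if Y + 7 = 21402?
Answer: -695530054/21395 ≈ -32509.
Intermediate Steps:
Y = 21395 (Y = -7 + 21402 = 21395)
1/Y - 32509 = 1/21395 - 32509 = -695530054/21395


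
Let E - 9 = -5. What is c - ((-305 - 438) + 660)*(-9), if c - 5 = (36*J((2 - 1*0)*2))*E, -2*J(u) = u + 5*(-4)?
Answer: 410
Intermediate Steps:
E = 4 (E = 9 - 5 = 4)
J(u) = 10 - u/2 (J(u) = -(u + 5*(-4))/2 = -(u - 20)/2 = -(-20 + u)/2 = 10 - u/2)
c = 1157 (c = 5 + (36*(10 - (2 - 1*0)*2/2))*4 = 5 + (36*(10 - (2 + 0)*2/2))*4 = 5 + (36*(10 - 2))*4 = 5 + (36*8)*4 = 5 + 288*4 = 5 + 1152 = 1157)
c - ((-305 - 438) + 660)*(-9) = 1157 - ((-305 - 438) + 660)*(-9) = 1157 - (-743 + 660)*(-9) = 1157 - (-83)*(-9) = 1157 - 1*747 = 1157 - 747 = 410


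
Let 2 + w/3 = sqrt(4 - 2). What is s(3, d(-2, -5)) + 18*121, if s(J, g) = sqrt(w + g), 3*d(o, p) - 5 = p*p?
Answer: 2178 + sqrt(4 + 3*sqrt(2)) ≈ 2180.9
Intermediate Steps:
w = -6 + 3*sqrt(2) (w = -6 + 3*sqrt(4 - 2) = -6 + 3*sqrt(2) ≈ -1.7574)
d(o, p) = 5/3 + p**2/3 (d(o, p) = 5/3 + (p*p)/3 = 5/3 + p**2/3)
s(J, g) = sqrt(-6 + g + 3*sqrt(2)) (s(J, g) = sqrt((-6 + 3*sqrt(2)) + g) = sqrt(-6 + g + 3*sqrt(2)))
s(3, d(-2, -5)) + 18*121 = sqrt(-6 + (5/3 + (1/3)*(-5)**2) + 3*sqrt(2)) + 18*121 = sqrt(-6 + (5/3 + (1/3)*25) + 3*sqrt(2)) + 2178 = sqrt(-6 + (5/3 + 25/3) + 3*sqrt(2)) + 2178 = sqrt(-6 + 10 + 3*sqrt(2)) + 2178 = sqrt(4 + 3*sqrt(2)) + 2178 = 2178 + sqrt(4 + 3*sqrt(2))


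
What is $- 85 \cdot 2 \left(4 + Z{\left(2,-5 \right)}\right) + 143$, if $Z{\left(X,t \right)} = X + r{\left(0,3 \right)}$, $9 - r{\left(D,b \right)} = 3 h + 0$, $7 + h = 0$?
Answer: $-5977$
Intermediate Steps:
$h = -7$ ($h = -7 + 0 = -7$)
$r{\left(D,b \right)} = 30$ ($r{\left(D,b \right)} = 9 - \left(3 \left(-7\right) + 0\right) = 9 - \left(-21 + 0\right) = 9 - -21 = 9 + 21 = 30$)
$Z{\left(X,t \right)} = 30 + X$ ($Z{\left(X,t \right)} = X + 30 = 30 + X$)
$- 85 \cdot 2 \left(4 + Z{\left(2,-5 \right)}\right) + 143 = - 85 \cdot 2 \left(4 + \left(30 + 2\right)\right) + 143 = - 85 \cdot 2 \left(4 + 32\right) + 143 = - 85 \cdot 2 \cdot 36 + 143 = \left(-85\right) 72 + 143 = -6120 + 143 = -5977$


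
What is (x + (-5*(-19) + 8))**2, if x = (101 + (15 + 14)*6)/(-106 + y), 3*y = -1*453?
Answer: 686230416/66049 ≈ 10390.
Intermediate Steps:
y = -151 (y = (-1*453)/3 = (1/3)*(-453) = -151)
x = -275/257 (x = (101 + (15 + 14)*6)/(-106 - 151) = (101 + 29*6)/(-257) = (101 + 174)*(-1/257) = 275*(-1/257) = -275/257 ≈ -1.0700)
(x + (-5*(-19) + 8))**2 = (-275/257 + (-5*(-19) + 8))**2 = (-275/257 + (95 + 8))**2 = (-275/257 + 103)**2 = (26196/257)**2 = 686230416/66049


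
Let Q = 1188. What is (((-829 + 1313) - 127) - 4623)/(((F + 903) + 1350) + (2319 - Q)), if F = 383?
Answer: -4266/3767 ≈ -1.1325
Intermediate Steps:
(((-829 + 1313) - 127) - 4623)/(((F + 903) + 1350) + (2319 - Q)) = (((-829 + 1313) - 127) - 4623)/(((383 + 903) + 1350) + (2319 - 1*1188)) = ((484 - 127) - 4623)/((1286 + 1350) + (2319 - 1188)) = (357 - 4623)/(2636 + 1131) = -4266/3767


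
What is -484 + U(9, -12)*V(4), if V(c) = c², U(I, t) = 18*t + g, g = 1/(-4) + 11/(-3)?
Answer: -12008/3 ≈ -4002.7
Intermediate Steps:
g = -47/12 (g = 1*(-¼) + 11*(-⅓) = -¼ - 11/3 = -47/12 ≈ -3.9167)
U(I, t) = -47/12 + 18*t (U(I, t) = 18*t - 47/12 = -47/12 + 18*t)
-484 + U(9, -12)*V(4) = -484 + (-47/12 + 18*(-12))*4² = -484 + (-47/12 - 216)*16 = -484 - 2639/12*16 = -484 - 10556/3 = -12008/3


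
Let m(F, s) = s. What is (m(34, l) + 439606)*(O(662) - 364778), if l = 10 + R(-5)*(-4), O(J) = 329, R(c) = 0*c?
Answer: -160217611584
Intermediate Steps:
R(c) = 0
l = 10 (l = 10 + 0*(-4) = 10 + 0 = 10)
(m(34, l) + 439606)*(O(662) - 364778) = (10 + 439606)*(329 - 364778) = 439616*(-364449) = -160217611584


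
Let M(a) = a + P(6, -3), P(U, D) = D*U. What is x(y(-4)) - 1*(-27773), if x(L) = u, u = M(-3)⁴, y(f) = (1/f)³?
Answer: 222254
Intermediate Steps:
y(f) = f⁻³
M(a) = -18 + a (M(a) = a - 3*6 = a - 18 = -18 + a)
u = 194481 (u = (-18 - 3)⁴ = (-21)⁴ = 194481)
x(L) = 194481
x(y(-4)) - 1*(-27773) = 194481 - 1*(-27773) = 194481 + 27773 = 222254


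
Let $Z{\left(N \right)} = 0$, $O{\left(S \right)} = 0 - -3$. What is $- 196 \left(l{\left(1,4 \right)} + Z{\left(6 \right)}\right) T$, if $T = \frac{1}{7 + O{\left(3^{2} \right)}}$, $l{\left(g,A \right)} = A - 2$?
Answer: $- \frac{196}{5} \approx -39.2$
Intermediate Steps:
$l{\left(g,A \right)} = -2 + A$
$O{\left(S \right)} = 3$ ($O{\left(S \right)} = 0 + 3 = 3$)
$T = \frac{1}{10}$ ($T = \frac{1}{7 + 3} = \frac{1}{10} \approx 0.1$)
$- 196 \left(l{\left(1,4 \right)} + Z{\left(6 \right)}\right) T = - 196 \left(\left(-2 + 4\right) + 0\right) \frac{1}{10} = - 196 \left(2 + 0\right) \frac{1}{10} = - 196 \cdot 2 \cdot \frac{1}{10} = \left(-196\right) \frac{1}{5} = - \frac{196}{5}$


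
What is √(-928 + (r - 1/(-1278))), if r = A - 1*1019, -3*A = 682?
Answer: I*√394589174/426 ≈ 46.63*I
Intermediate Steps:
A = -682/3 (A = -⅓*682 = -682/3 ≈ -227.33)
r = -3739/3 (r = -682/3 - 1*1019 = -682/3 - 1019 = -3739/3 ≈ -1246.3)
√(-928 + (r - 1/(-1278))) = √(-928 + (-3739/3 - 1/(-1278))) = √(-928 + (-3739/3 - 1*(-1/1278))) = √(-928 + (-3739/3 + 1/1278)) = √(-928 - 1592813/1278) = √(-2778797/1278) = I*√394589174/426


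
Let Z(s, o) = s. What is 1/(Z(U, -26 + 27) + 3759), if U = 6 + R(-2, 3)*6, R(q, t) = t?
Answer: 1/3783 ≈ 0.00026434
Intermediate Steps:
U = 24 (U = 6 + 3*6 = 6 + 18 = 24)
1/(Z(U, -26 + 27) + 3759) = 1/(24 + 3759) = 1/3783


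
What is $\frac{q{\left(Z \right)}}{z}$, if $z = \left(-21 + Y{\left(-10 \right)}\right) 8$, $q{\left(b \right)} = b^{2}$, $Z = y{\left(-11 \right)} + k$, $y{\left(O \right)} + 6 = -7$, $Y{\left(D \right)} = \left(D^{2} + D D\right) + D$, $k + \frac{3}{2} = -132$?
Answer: $\frac{85849}{5408} \approx 15.874$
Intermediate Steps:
$k = - \frac{267}{2}$ ($k = - \frac{3}{2} - 132 = - \frac{267}{2} \approx -133.5$)
$Y{\left(D \right)} = D + 2 D^{2}$ ($Y{\left(D \right)} = \left(D^{2} + D^{2}\right) + D = 2 D^{2} + D = D + 2 D^{2}$)
$y{\left(O \right)} = -13$ ($y{\left(O \right)} = -6 - 7 = -13$)
$Z = - \frac{293}{2}$ ($Z = -13 - \frac{267}{2} = - \frac{293}{2} \approx -146.5$)
$z = 1352$ ($z = \left(-21 - 10 \left(1 + 2 \left(-10\right)\right)\right) 8 = \left(-21 - 10 \left(1 - 20\right)\right) 8 = \left(-21 - -190\right) 8 = \left(-21 + 190\right) 8 = 169 \cdot 8 = 1352$)
$\frac{q{\left(Z \right)}}{z} = \frac{\left(- \frac{293}{2}\right)^{2}}{1352} = \frac{85849}{4} \cdot \frac{1}{1352} = \frac{85849}{5408}$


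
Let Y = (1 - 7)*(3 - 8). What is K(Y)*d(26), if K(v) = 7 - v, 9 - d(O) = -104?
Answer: -2599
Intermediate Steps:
Y = 30 (Y = -6*(-5) = 30)
d(O) = 113 (d(O) = 9 - 1*(-104) = 9 + 104 = 113)
K(Y)*d(26) = (7 - 1*30)*113 = (7 - 30)*113 = -23*113 = -2599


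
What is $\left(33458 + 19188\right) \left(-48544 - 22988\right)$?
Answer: $-3765873672$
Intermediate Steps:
$\left(33458 + 19188\right) \left(-48544 - 22988\right) = 52646 \left(-71532\right) = -3765873672$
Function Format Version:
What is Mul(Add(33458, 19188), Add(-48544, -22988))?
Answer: -3765873672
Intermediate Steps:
Mul(Add(33458, 19188), Add(-48544, -22988)) = Mul(52646, -71532) = -3765873672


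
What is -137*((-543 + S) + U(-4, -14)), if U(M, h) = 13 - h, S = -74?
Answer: 80830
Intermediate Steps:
-137*((-543 + S) + U(-4, -14)) = -137*((-543 - 74) + (13 - 1*(-14))) = -137*(-617 + (13 + 14)) = -137*(-617 + 27) = -137*(-590) = 80830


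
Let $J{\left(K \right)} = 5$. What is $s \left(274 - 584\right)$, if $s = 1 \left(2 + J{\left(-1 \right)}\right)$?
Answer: $-2170$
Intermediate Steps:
$s = 7$ ($s = 1 \left(2 + 5\right) = 1 \cdot 7 = 7$)
$s \left(274 - 584\right) = 7 \left(274 - 584\right) = 7 \left(-310\right) = -2170$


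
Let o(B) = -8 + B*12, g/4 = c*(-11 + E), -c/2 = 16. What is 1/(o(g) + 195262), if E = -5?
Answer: 1/219830 ≈ 4.5490e-6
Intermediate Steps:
c = -32 (c = -2*16 = -32)
g = 2048 (g = 4*(-32*(-11 - 5)) = 4*(-32*(-16)) = 4*512 = 2048)
o(B) = -8 + 12*B
1/(o(g) + 195262) = 1/((-8 + 12*2048) + 195262) = 1/((-8 + 24576) + 195262) = 1/(24568 + 195262) = 1/219830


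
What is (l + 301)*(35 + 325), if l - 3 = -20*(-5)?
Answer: 145440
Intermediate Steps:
l = 103 (l = 3 - 20*(-5) = 3 + 100 = 103)
(l + 301)*(35 + 325) = (103 + 301)*(35 + 325) = 404*360 = 145440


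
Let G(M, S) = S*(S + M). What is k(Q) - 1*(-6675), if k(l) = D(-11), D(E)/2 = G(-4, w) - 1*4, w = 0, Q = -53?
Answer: 6667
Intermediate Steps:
G(M, S) = S*(M + S)
D(E) = -8 (D(E) = 2*(0*(-4 + 0) - 1*4) = 2*(0*(-4) - 4) = 2*(0 - 4) = 2*(-4) = -8)
k(l) = -8
k(Q) - 1*(-6675) = -8 - 1*(-6675) = -8 + 6675 = 6667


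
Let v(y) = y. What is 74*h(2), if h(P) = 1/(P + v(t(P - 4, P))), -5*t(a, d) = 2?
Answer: 185/4 ≈ 46.250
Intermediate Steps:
t(a, d) = -⅖ (t(a, d) = -⅕*2 = -⅖)
h(P) = 1/(-⅖ + P) (h(P) = 1/(P - ⅖) = 1/(-⅖ + P))
74*h(2) = 74*(5/(-2 + 5*2)) = 74*(5/(-2 + 10)) = 74*(5/8) = 185/4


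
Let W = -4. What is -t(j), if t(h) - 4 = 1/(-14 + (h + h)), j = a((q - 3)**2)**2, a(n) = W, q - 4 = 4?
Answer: -73/18 ≈ -4.0556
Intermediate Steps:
q = 8 (q = 4 + 4 = 8)
a(n) = -4
j = 16 (j = (-4)**2 = 16)
t(h) = 4 + 1/(-14 + 2*h) (t(h) = 4 + 1/(-14 + (h + h)) = 4 + 1/(-14 + 2*h))
-t(j) = -(-55 + 8*16)/(2*(-7 + 16)) = -(-55 + 128)/(2*9) = -73/(2*9) = -1*73/18 = -73/18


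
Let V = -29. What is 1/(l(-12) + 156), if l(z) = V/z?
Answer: 12/1901 ≈ 0.0063125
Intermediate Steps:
l(z) = -29/z
1/(l(-12) + 156) = 1/(-29/(-12) + 156) = 1/(-29*(-1/12) + 156) = 1/(29/12 + 156) = 1/(1901/12) = 12/1901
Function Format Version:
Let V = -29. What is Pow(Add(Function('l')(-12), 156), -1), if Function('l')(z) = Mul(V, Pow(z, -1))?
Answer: Rational(12, 1901) ≈ 0.0063125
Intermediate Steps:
Function('l')(z) = Mul(-29, Pow(z, -1))
Pow(Add(Function('l')(-12), 156), -1) = Pow(Add(Mul(-29, Pow(-12, -1)), 156), -1) = Pow(Add(Mul(-29, Rational(-1, 12)), 156), -1) = Pow(Add(Rational(29, 12), 156), -1) = Pow(Rational(1901, 12), -1) = Rational(12, 1901)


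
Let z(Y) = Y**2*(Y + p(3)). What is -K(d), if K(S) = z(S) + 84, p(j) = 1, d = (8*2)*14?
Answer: -11289684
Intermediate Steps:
d = 224 (d = 16*14 = 224)
z(Y) = Y**2*(1 + Y) (z(Y) = Y**2*(Y + 1) = Y**2*(1 + Y))
K(S) = 84 + S**2*(1 + S) (K(S) = S**2*(1 + S) + 84 = 84 + S**2*(1 + S))
-K(d) = -(84 + 224**2*(1 + 224)) = -(84 + 50176*225) = -(84 + 11289600) = -1*11289684 = -11289684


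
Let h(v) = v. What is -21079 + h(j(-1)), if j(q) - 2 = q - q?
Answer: -21077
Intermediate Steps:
j(q) = 2 (j(q) = 2 + (q - q) = 2 + 0 = 2)
-21079 + h(j(-1)) = -21079 + 2 = -21077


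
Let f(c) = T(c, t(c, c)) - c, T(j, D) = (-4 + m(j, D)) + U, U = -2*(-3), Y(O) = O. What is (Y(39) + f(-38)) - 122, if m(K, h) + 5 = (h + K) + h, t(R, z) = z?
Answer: -162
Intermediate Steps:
m(K, h) = -5 + K + 2*h (m(K, h) = -5 + ((h + K) + h) = -5 + ((K + h) + h) = -5 + (K + 2*h) = -5 + K + 2*h)
U = 6
T(j, D) = -3 + j + 2*D (T(j, D) = (-4 + (-5 + j + 2*D)) + 6 = (-9 + j + 2*D) + 6 = -3 + j + 2*D)
f(c) = -3 + 2*c (f(c) = (-3 + c + 2*c) - c = (-3 + 3*c) - c = -3 + 2*c)
(Y(39) + f(-38)) - 122 = (39 + (-3 + 2*(-38))) - 122 = (39 + (-3 - 76)) - 122 = (39 - 79) - 122 = -40 - 122 = -162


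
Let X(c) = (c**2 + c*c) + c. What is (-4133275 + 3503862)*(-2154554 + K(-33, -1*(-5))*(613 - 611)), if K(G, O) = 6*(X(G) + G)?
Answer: 1340152453730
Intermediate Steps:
X(c) = c + 2*c**2 (X(c) = (c**2 + c**2) + c = 2*c**2 + c = c + 2*c**2)
K(G, O) = 6*G + 6*G*(1 + 2*G) (K(G, O) = 6*(G*(1 + 2*G) + G) = 6*(G + G*(1 + 2*G)) = 6*G + 6*G*(1 + 2*G))
(-4133275 + 3503862)*(-2154554 + K(-33, -1*(-5))*(613 - 611)) = (-4133275 + 3503862)*(-2154554 + (12*(-33)*(1 - 33))*(613 - 611)) = -629413*(-2154554 + (12*(-33)*(-32))*2) = -629413*(-2154554 + 12672*2) = -629413*(-2154554 + 25344) = -629413*(-2129210) = 1340152453730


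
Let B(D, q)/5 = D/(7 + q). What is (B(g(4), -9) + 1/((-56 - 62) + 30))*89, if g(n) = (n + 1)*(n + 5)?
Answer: -881189/88 ≈ -10014.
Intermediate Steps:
g(n) = (1 + n)*(5 + n)
B(D, q) = 5*D/(7 + q) (B(D, q) = 5*(D/(7 + q)) = 5*D/(7 + q))
(B(g(4), -9) + 1/((-56 - 62) + 30))*89 = (5*(5 + 4² + 6*4)/(7 - 9) + 1/((-56 - 62) + 30))*89 = (5*(5 + 16 + 24)/(-2) + 1/(-118 + 30))*89 = (5*45*(-½) + 1/(-88))*89 = (-225/2 - 1/88)*89 = -9901/88*89 = -881189/88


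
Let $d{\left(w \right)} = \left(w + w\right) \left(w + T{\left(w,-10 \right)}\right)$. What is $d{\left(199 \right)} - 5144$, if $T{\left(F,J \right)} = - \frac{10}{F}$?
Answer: $74038$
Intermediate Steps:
$d{\left(w \right)} = 2 w \left(w - \frac{10}{w}\right)$ ($d{\left(w \right)} = \left(w + w\right) \left(w - \frac{10}{w}\right) = 2 w \left(w - \frac{10}{w}\right)$)
$d{\left(199 \right)} - 5144 = \left(-20 + 2 \cdot 199^{2}\right) - 5144 = \left(-20 + 2 \cdot 39601\right) - 5144 = \left(-20 + 79202\right) - 5144 = 79182 - 5144 = 74038$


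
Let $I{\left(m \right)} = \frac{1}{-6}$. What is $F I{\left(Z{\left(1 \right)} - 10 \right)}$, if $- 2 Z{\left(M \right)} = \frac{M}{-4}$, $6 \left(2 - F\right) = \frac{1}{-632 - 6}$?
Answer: $- \frac{7657}{22968} \approx -0.33338$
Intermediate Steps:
$F = \frac{7657}{3828}$ ($F = 2 - \frac{1}{6 \left(-632 - 6\right)} = 2 - \frac{1}{6 \left(-638\right)} = 2 - - \frac{1}{3828} = 2 + \frac{1}{3828} = \frac{7657}{3828} \approx 2.0003$)
$Z{\left(M \right)} = \frac{M}{8}$ ($Z{\left(M \right)} = - \frac{M \frac{1}{-4}}{2} = - \frac{M \left(- \frac{1}{4}\right)}{2} = - \frac{\left(- \frac{1}{4}\right) M}{2} = \frac{M}{8}$)
$I{\left(m \right)} = - \frac{1}{6}$
$F I{\left(Z{\left(1 \right)} - 10 \right)} = \frac{7657}{3828} \left(- \frac{1}{6}\right) = - \frac{7657}{22968}$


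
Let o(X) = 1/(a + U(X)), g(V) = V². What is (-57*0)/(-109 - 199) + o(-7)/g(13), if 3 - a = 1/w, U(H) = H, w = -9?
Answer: -9/5915 ≈ -0.0015216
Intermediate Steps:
a = 28/9 (a = 3 - 1/(-9) = 3 - 1*(-⅑) = 3 + ⅑ = 28/9 ≈ 3.1111)
o(X) = 1/(28/9 + X)
(-57*0)/(-109 - 199) + o(-7)/g(13) = (-57*0)/(-109 - 199) + (9/(28 + 9*(-7)))/(13²) = 0/(-308) + (9/(28 - 63))/169 = 0*(-1/308) + (9/(-35))*(1/169) = 0 + (9*(-1/35))*(1/169) = 0 - 9/35*1/169 = 0 - 9/5915 = -9/5915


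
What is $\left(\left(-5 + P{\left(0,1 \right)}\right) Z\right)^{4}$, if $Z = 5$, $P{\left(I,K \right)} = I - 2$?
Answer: $1500625$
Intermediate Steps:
$P{\left(I,K \right)} = -2 + I$
$\left(\left(-5 + P{\left(0,1 \right)}\right) Z\right)^{4} = \left(\left(-5 + \left(-2 + 0\right)\right) 5\right)^{4} = \left(\left(-5 - 2\right) 5\right)^{4} = \left(\left(-7\right) 5\right)^{4} = \left(-35\right)^{4} = 1500625$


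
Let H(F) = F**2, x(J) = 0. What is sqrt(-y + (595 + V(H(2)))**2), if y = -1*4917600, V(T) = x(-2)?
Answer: 5*sqrt(210865) ≈ 2296.0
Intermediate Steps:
V(T) = 0
y = -4917600
sqrt(-y + (595 + V(H(2)))**2) = sqrt(-1*(-4917600) + (595 + 0)**2) = sqrt(4917600 + 595**2) = sqrt(4917600 + 354025) = sqrt(5271625) = 5*sqrt(210865)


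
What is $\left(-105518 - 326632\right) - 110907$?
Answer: $-543057$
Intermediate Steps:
$\left(-105518 - 326632\right) - 110907 = -432150 - 110907 = -543057$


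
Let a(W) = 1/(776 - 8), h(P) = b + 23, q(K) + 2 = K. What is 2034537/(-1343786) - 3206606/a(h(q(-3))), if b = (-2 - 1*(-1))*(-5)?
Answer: -3309306050277225/1343786 ≈ -2.4627e+9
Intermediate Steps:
q(K) = -2 + K
b = 5 (b = (-2 + 1)*(-5) = -1*(-5) = 5)
h(P) = 28 (h(P) = 5 + 23 = 28)
a(W) = 1/768
2034537/(-1343786) - 3206606/a(h(q(-3))) = 2034537/(-1343786) - 3206606/1/768 = 2034537*(-1/1343786) - 3206606*768 = -2034537/1343786 - 2462673408 = -3309306050277225/1343786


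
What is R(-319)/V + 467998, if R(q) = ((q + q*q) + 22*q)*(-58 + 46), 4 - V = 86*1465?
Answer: 29481164558/62993 ≈ 4.6801e+5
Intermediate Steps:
V = -125986 (V = 4 - 86*1465 = 4 - 1*125990 = 4 - 125990 = -125986)
R(q) = -276*q - 12*q² (R(q) = ((q + q²) + 22*q)*(-12) = (q² + 23*q)*(-12) = -276*q - 12*q²)
R(-319)/V + 467998 = -12*(-319)*(23 - 319)/(-125986) + 467998 = -12*(-319)*(-296)*(-1/125986) + 467998 = -1133088*(-1/125986) + 467998 = 566544/62993 + 467998 = 29481164558/62993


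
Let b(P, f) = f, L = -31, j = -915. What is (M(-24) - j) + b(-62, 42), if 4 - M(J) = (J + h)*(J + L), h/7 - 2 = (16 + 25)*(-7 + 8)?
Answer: 16196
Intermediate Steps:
h = 301 (h = 14 + 7*((16 + 25)*(-7 + 8)) = 14 + 7*(41*1) = 14 + 7*41 = 14 + 287 = 301)
M(J) = 4 - (-31 + J)*(301 + J) (M(J) = 4 - (J + 301)*(J - 31) = 4 - (301 + J)*(-31 + J) = 4 - (-31 + J)*(301 + J))
(M(-24) - j) + b(-62, 42) = ((9335 - 1*(-24)² - 270*(-24)) - 1*(-915)) + 42 = ((9335 - 1*576 + 6480) + 915) + 42 = ((9335 - 576 + 6480) + 915) + 42 = (15239 + 915) + 42 = 16154 + 42 = 16196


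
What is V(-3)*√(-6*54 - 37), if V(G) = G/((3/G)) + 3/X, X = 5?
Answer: 342*I/5 ≈ 68.4*I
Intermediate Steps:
V(G) = ⅗ + G²/3 (V(G) = G/((3/G)) + 3/5 = G*(G/3) + 3*(⅕) = G²/3 + ⅗ = ⅗ + G²/3)
V(-3)*√(-6*54 - 37) = (⅗ + (⅓)*(-3)²)*√(-6*54 - 37) = (⅗ + (⅓)*9)*√(-324 - 37) = (⅗ + 3)*√(-361) = 18*(19*I)/5 = 342*I/5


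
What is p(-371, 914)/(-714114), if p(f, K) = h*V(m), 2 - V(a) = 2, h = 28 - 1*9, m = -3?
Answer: 0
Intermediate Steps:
h = 19 (h = 28 - 9 = 19)
V(a) = 0 (V(a) = 2 - 1*2 = 2 - 2 = 0)
p(f, K) = 0 (p(f, K) = 19*0 = 0)
p(-371, 914)/(-714114) = 0/(-714114) = 0*(-1/714114) = 0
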